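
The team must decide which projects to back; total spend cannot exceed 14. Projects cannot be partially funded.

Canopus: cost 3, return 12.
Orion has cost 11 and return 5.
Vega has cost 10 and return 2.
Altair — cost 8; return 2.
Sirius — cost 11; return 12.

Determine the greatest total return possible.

24

Canopus + Sirius: cost 3 + 11 = 14 ≤ 14, return 12 + 12 = 24.
Canopus + Orion: cost 3 + 11 = 14 ≤ 14, return 12 + 5 = 17.
Canopus + Altair: cost 3 + 8 = 11 ≤ 14, return 12 + 2 = 14.
Best is Canopus and Sirius with total return 24.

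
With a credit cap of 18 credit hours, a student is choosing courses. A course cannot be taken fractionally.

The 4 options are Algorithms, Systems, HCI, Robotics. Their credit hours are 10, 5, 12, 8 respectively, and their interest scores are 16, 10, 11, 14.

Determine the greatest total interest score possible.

Allowing fractional choices, the relaxed optimum would be about 32.0, but courses are indivisible.
Algorithms + Systems: credit hours 10 + 5 = 15 ≤ 18, interest score 16 + 10 = 26.
Systems + Robotics: credit hours 5 + 8 = 13 ≤ 18, interest score 10 + 14 = 24.
Algorithms + Robotics: credit hours 10 + 8 = 18 ≤ 18, interest score 16 + 14 = 30.
Best is Algorithms and Robotics with total interest score 30.

30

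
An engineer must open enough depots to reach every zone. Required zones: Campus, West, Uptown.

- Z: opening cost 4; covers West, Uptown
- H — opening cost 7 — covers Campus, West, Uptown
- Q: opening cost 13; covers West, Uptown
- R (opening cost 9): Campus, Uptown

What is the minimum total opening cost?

This is a weighted set-cover instance.
The greedy cost-per-new-zone heuristic would pick Z and H for 11, but a cheaper cover exists.
H alone covers Campus, West, Uptown — every zone.
Total opening cost: 7.
No cover costs less than 7.

7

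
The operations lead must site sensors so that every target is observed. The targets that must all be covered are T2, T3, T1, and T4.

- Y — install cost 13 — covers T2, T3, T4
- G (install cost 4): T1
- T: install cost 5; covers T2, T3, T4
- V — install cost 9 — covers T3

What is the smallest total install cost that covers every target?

Choose G and T: together they cover T2, T3, T1, T4 — every target.
Total install cost: 4 + 5 = 9.

9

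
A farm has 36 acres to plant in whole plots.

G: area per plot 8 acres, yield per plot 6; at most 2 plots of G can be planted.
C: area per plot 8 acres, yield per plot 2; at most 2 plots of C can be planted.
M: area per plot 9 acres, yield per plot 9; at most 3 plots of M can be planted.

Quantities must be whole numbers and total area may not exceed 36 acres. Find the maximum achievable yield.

This is a bounded integer knapsack.
M has the best ratio (9/9); taking only M gives at most 3×9 = 27 (stopped by the supply cap of 3).
Mixing does better — 1×G and 3×M: area 35 ≤ 36, yield 1·6 + 3·9 = 33.

33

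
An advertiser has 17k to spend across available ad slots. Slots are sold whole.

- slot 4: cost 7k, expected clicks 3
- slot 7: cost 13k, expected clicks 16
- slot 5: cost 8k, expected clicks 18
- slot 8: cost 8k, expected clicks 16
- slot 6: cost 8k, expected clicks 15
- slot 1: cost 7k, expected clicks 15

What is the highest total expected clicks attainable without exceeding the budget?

This is a 0-1 knapsack instance.
Allowing fractional choices, the relaxed optimum would be about 37.0, but ad slots are indivisible.
slot 5 + slot 6: cost 8 + 8 = 16 ≤ 17, expected clicks 18 + 15 = 33.
slot 5 + slot 1: cost 8 + 7 = 15 ≤ 17, expected clicks 18 + 15 = 33.
slot 5 + slot 8: cost 8 + 8 = 16 ≤ 17, expected clicks 18 + 16 = 34.
Best is slot 5 and slot 8 with total expected clicks 34.

34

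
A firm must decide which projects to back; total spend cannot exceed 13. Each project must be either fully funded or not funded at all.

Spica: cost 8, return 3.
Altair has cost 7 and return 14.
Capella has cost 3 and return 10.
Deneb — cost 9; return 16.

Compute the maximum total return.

26

Allowing fractional choices, the relaxed optimum would be about 29.3, but projects are indivisible.
Capella + Deneb: cost 3 + 9 = 12 ≤ 13, return 10 + 16 = 26.
Altair + Capella: cost 7 + 3 = 10 ≤ 13, return 14 + 10 = 24.
Best is Capella and Deneb with total return 26.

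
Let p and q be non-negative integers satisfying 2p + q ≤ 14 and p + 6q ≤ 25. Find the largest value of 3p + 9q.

Relaxing integrality, the LP optimum is 45.55 at (p,q) = (5.36, 3.27), which is not an integer point.
(p,q)=(5,3): 2·5+1·3=13≤14, 1·5+6·3=23≤25, objective 42.
(p,q)=(4,3): 2·4+1·3=11≤14, 1·4+6·3=22≤25, objective 39.
(p,q)=(6,2): 2·6+1·2=14≤14, 1·6+6·2=18≤25, objective 36.
(p,q)=(5,2): 2·5+1·2=12≤14, 1·5+6·2=17≤25, objective 33.
Maximum is 42 at (p,q)=(5,3).

42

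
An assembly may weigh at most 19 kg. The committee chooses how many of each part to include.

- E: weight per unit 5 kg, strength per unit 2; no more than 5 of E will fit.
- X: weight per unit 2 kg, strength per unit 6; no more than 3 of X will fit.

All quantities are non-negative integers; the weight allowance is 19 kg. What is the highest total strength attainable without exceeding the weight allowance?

This is a bounded integer knapsack.
X has the best ratio (6/2); taking only X gives at most 3×6 = 18 (stopped by the supply cap of 3).
Mixing does better — 2×E and 3×X: weight 16 ≤ 19, strength 2·2 + 3·6 = 22.

22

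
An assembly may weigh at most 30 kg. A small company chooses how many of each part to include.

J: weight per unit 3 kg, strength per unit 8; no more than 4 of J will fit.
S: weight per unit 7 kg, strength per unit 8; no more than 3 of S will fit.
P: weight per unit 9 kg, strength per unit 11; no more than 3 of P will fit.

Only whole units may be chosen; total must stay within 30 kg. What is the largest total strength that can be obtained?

4×J and 2×P: weight 30 ≤ 30, strength 4·8 + 2·11 = 54.
4×J, 1×S, and 1×P: weight 28 ≤ 30, strength 4·8 + 1·8 + 1·11 = 51.
Best is 54.

54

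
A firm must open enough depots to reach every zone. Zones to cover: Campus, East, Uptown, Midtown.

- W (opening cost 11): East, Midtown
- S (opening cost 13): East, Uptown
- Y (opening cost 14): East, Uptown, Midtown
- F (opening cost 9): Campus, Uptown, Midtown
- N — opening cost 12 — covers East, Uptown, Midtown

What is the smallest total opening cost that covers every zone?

20

Choose W and F: together they cover Campus, East, Uptown, Midtown — every zone.
Total opening cost: 11 + 9 = 20.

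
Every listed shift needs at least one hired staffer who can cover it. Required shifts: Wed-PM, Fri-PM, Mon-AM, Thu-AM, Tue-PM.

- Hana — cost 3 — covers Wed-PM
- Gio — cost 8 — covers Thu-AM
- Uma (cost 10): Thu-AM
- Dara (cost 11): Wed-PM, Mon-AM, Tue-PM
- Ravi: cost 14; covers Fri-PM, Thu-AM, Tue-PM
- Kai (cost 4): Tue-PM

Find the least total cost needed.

This is an integer covering problem.
The greedy cost-per-new-shift heuristic would pick Hana, Kai, Ravi, and Dara for 32, but a cheaper cover exists.
Choose Dara and Ravi: together they cover Wed-PM, Fri-PM, Mon-AM, Thu-AM, Tue-PM — every shift.
Total cost: 11 + 14 = 25.
No cover costs less than 25.

25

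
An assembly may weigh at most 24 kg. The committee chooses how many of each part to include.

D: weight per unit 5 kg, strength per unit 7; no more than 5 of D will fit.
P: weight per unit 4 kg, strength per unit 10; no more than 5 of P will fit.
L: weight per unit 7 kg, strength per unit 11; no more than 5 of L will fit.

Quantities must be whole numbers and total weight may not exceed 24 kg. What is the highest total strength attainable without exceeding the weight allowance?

P has the best ratio (10/4); taking only P gives at most 5×10 = 50 (stopped by the supply cap of 5).
Mixing does better — 4×P and 1×L: weight 23 ≤ 24, strength 4·10 + 1·11 = 51.

51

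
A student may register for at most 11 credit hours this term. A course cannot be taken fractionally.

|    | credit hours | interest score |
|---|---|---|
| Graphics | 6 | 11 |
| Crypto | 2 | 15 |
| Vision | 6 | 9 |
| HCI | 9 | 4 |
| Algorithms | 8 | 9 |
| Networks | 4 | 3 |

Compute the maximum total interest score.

26

Graphics + Crypto: credit hours 6 + 2 = 8 ≤ 11, interest score 11 + 15 = 26.
Crypto + Vision: credit hours 2 + 6 = 8 ≤ 11, interest score 15 + 9 = 24.
Best is Graphics and Crypto with total interest score 26.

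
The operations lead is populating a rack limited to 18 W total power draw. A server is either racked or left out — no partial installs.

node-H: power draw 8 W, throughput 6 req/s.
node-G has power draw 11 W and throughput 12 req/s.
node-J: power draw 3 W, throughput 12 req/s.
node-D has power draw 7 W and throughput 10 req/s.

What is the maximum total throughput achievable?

28

This is an integer program with binary decision variables.
node-H + node-J + node-D: power draw 8 + 3 + 7 = 18 ≤ 18, throughput 6 + 12 + 10 = 28.
node-G + node-J: power draw 11 + 3 = 14 ≤ 18, throughput 12 + 12 = 24.
Best is node-H, node-J, and node-D with total throughput 28.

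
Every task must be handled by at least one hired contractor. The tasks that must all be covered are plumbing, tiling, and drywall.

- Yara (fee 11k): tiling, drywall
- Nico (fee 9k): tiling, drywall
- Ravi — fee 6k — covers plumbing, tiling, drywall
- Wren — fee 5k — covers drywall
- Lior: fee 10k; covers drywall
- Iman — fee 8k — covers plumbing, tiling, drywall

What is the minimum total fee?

6

This is a weighted set-cover instance.
Ravi alone covers plumbing, tiling, drywall — every task.
Total fee: 6.
No cover costs less than 6.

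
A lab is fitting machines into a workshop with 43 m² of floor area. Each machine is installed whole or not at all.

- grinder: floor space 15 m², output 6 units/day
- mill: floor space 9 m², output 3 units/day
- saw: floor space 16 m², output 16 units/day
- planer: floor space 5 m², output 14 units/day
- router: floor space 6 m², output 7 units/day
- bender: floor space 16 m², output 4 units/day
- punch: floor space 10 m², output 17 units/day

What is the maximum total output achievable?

54

Allowing fractional choices, the relaxed optimum would be about 56.4, but machines are indivisible.
saw + planer + router + punch: floor space 16 + 5 + 6 + 10 = 37 ≤ 43, output 16 + 14 + 7 + 17 = 54.
saw + planer + punch: floor space 16 + 5 + 10 = 31 ≤ 43, output 16 + 14 + 17 = 47.
mill + saw + planer + punch: floor space 9 + 16 + 5 + 10 = 40 ≤ 43, output 3 + 16 + 14 + 17 = 50.
Best is saw, planer, router, and punch with total output 54.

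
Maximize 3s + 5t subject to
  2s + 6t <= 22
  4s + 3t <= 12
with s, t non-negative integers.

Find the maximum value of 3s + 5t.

15

(s,t)=(0,3): 2·0+6·3=18≤22, 4·0+3·3=9≤12, objective 15.
(s,t)=(1,2): 2·1+6·2=14≤22, 4·1+3·2=10≤12, objective 13.
(s,t)=(0,2): 2·0+6·2=12≤22, 4·0+3·2=6≤12, objective 10.
The best lattice point is (0,3), giving 15.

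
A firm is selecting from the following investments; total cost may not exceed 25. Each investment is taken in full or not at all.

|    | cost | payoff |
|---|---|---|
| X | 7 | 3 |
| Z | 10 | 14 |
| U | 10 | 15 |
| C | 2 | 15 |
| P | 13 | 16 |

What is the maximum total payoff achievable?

46

Take U, C, and P: cost 10 + 2 + 13 = 25 ≤ 25, payoff 15 + 15 + 16 = 46.
No other feasible combination does better.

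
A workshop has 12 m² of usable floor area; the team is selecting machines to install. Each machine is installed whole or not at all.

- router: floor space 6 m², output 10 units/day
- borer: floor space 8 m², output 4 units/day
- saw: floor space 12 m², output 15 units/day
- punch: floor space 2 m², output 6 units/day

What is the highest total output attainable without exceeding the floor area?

Allowing fractional choices, the relaxed optimum would be about 21.0, but machines are indivisible.
router + punch: floor space 6 + 2 = 8 ≤ 12, output 10 + 6 = 16.
router: floor space 6 ≤ 12, output 10.
saw: floor space 12 ≤ 12, output 15.
Best is router and punch with total output 16.

16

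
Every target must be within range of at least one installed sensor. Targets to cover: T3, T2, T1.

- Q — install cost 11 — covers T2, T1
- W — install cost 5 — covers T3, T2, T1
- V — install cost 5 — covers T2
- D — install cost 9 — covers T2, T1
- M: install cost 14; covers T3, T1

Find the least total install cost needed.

5

W alone covers T3, T2, T1 — every target.
Total install cost: 5.
No cover costs less than 5.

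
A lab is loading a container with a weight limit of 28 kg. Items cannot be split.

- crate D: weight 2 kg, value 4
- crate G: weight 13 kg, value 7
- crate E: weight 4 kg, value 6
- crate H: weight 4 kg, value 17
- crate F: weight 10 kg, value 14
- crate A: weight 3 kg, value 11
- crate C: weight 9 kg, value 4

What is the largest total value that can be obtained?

crate D + crate E + crate H + crate F + crate A: weight 2 + 4 + 4 + 10 + 3 = 23 ≤ 28, value 4 + 6 + 17 + 14 + 11 = 52.
crate D + crate H + crate F + crate A + crate C: weight 2 + 4 + 10 + 3 + 9 = 28 ≤ 28, value 4 + 17 + 14 + 11 + 4 = 50.
Best is crate D, crate E, crate H, crate F, and crate A with total value 52.

52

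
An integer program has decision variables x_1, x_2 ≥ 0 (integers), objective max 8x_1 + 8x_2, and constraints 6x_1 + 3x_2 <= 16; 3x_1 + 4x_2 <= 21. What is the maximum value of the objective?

The continuous relaxation peaks at (0.0667, 5.2) with value 42.13; rounding to a feasible lattice point costs some objective.
(x_1,x_2)=(0,5) is feasible, giving 40.
(x_1,x_2)=(0,4) is feasible, giving 32.
Maximum is 40 at (x_1,x_2)=(0,5).

40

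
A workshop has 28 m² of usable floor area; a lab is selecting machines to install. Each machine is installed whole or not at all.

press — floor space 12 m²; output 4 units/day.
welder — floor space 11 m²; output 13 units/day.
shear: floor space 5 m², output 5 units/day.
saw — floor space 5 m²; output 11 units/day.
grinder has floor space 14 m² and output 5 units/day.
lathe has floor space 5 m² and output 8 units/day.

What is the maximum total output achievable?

Allowing fractional choices, the relaxed optimum would be about 37.7, but machines are indivisible.
welder + saw + lathe: floor space 11 + 5 + 5 = 21 ≤ 28, output 13 + 11 + 8 = 32.
welder + shear + saw: floor space 11 + 5 + 5 = 21 ≤ 28, output 13 + 5 + 11 = 29.
welder + shear + saw + lathe: floor space 11 + 5 + 5 + 5 = 26 ≤ 28, output 13 + 5 + 11 + 8 = 37.
Best is welder, shear, saw, and lathe with total output 37.

37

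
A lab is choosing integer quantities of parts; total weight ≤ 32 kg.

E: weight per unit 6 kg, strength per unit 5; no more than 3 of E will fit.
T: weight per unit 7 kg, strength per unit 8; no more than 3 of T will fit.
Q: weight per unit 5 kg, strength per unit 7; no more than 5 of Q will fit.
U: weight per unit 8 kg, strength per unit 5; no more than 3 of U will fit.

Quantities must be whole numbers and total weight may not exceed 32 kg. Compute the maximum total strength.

43

Q has the best ratio (7/5); taking only Q gives at most 5×7 = 35 (stopped by the supply cap of 5).
Mixing does better — 1×T and 5×Q: weight 32 ≤ 32, strength 1·8 + 5·7 = 43.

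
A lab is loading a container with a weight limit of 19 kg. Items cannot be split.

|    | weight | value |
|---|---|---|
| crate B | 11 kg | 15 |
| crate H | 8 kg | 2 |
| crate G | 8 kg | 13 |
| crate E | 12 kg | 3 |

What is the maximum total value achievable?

crate B + crate H: weight 11 + 8 = 19 ≤ 19, value 15 + 2 = 17.
crate B + crate G: weight 11 + 8 = 19 ≤ 19, value 15 + 13 = 28.
Best is crate B and crate G with total value 28.

28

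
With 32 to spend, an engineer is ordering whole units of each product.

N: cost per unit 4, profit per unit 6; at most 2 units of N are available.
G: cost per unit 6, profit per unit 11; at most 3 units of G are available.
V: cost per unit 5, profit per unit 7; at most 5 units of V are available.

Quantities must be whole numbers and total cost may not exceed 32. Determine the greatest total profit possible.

This is a bounded integer knapsack.
1×N, 3×G, and 2×V: cost 32 ≤ 32, profit 1·6 + 3·11 + 2·7 = 53.
2×N, 3×G, and 1×V: cost 31 ≤ 32, profit 2·6 + 3·11 + 1·7 = 52.
Best is 53.

53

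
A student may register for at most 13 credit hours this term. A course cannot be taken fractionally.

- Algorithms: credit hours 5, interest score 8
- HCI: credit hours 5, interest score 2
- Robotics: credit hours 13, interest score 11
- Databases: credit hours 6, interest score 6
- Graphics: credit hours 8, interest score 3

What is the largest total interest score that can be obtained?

Allowing fractional choices, the relaxed optimum would be about 15.7, but courses are indivisible.
Algorithms + Graphics: credit hours 5 + 8 = 13 ≤ 13, interest score 8 + 3 = 11.
Robotics: credit hours 13 ≤ 13, interest score 11.
Algorithms + Databases: credit hours 5 + 6 = 11 ≤ 13, interest score 8 + 6 = 14.
Best is Algorithms and Databases with total interest score 14.

14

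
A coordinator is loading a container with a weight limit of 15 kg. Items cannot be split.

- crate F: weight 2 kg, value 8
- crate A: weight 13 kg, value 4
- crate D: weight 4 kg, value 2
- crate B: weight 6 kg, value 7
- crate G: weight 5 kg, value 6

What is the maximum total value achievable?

crate F + crate D + crate G: weight 2 + 4 + 5 = 11 ≤ 15, value 8 + 2 + 6 = 16.
crate F + crate D + crate B: weight 2 + 4 + 6 = 12 ≤ 15, value 8 + 2 + 7 = 17.
crate F + crate B + crate G: weight 2 + 6 + 5 = 13 ≤ 15, value 8 + 7 + 6 = 21.
Best is crate F, crate B, and crate G with total value 21.

21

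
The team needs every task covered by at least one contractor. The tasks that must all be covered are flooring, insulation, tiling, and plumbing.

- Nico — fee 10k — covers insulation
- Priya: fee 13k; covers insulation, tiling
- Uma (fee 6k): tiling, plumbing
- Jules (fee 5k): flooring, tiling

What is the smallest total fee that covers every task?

Choose Nico, Uma, and Jules: together they cover flooring, insulation, tiling, plumbing — every task.
Total fee: 10 + 6 + 5 = 21.
No cover costs less than 21.

21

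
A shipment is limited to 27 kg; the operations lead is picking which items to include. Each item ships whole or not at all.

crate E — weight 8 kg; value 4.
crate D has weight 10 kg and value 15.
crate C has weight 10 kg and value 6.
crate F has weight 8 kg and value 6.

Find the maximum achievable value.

crate D + crate F: weight 10 + 8 = 18 ≤ 27, value 15 + 6 = 21.
crate D + crate C: weight 10 + 10 = 20 ≤ 27, value 15 + 6 = 21.
crate E + crate D + crate F: weight 8 + 10 + 8 = 26 ≤ 27, value 4 + 15 + 6 = 25.
Best is crate E, crate D, and crate F with total value 25.

25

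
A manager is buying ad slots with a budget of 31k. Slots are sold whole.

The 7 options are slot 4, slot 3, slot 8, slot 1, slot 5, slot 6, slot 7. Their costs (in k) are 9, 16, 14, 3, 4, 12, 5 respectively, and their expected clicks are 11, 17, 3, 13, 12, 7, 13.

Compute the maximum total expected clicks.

Treat it as a binary knapsack problem.
Allowing fractional choices, the relaxed optimum would be about 59.6, but ad slots are indivisible.
slot 3 + slot 1 + slot 5 + slot 7: cost 16 + 3 + 4 + 5 = 28 ≤ 31, expected clicks 17 + 13 + 12 + 13 = 55.
slot 1 + slot 5 + slot 6 + slot 7: cost 3 + 4 + 12 + 5 = 24 ≤ 31, expected clicks 13 + 12 + 7 + 13 = 45.
slot 4 + slot 1 + slot 5 + slot 7: cost 9 + 3 + 4 + 5 = 21 ≤ 31, expected clicks 11 + 13 + 12 + 13 = 49.
Best is slot 3, slot 1, slot 5, and slot 7 with total expected clicks 55.

55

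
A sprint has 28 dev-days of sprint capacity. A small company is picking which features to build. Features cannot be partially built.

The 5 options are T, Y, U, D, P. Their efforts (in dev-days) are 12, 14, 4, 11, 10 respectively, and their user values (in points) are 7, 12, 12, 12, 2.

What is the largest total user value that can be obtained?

31

This is an integer program with binary decision variables.
Y + U + P: effort 14 + 4 + 10 = 28 ≤ 28, user value 12 + 12 + 2 = 26.
T + U + D: effort 12 + 4 + 11 = 27 ≤ 28, user value 7 + 12 + 12 = 31.
U + D + P: effort 4 + 11 + 10 = 25 ≤ 28, user value 12 + 12 + 2 = 26.
Best is T, U, and D with total user value 31.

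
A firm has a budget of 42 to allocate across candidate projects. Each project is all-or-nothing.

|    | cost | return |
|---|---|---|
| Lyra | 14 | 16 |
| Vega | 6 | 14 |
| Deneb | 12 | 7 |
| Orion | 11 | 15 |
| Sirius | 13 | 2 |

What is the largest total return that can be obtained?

Allowing fractional choices, the relaxed optimum would be about 51.4, but projects are indivisible.
Lyra + Deneb + Orion: cost 14 + 12 + 11 = 37 ≤ 42, return 16 + 7 + 15 = 38.
Vega + Deneb + Orion + Sirius: cost 6 + 12 + 11 + 13 = 42 ≤ 42, return 14 + 7 + 15 + 2 = 38.
Lyra + Vega + Orion: cost 14 + 6 + 11 = 31 ≤ 42, return 16 + 14 + 15 = 45.
Best is Lyra, Vega, and Orion with total return 45.

45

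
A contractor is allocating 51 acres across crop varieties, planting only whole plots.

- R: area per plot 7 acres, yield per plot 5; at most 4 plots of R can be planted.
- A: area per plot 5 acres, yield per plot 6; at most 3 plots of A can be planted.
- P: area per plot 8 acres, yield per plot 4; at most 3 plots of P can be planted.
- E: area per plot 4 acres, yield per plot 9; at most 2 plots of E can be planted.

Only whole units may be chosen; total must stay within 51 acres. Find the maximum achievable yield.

3×R, 3×A, and 2×E: area 44 ≤ 51, yield 3·5 + 3·6 + 2·9 = 51.
4×R, 3×A, and 2×E: area 51 ≤ 51, yield 4·5 + 3·6 + 2·9 = 56.
Best is 56.

56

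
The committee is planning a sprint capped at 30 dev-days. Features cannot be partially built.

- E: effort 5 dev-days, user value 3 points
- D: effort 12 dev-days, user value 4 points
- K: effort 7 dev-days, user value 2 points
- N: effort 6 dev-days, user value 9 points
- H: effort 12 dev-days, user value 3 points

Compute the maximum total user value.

18

Take E, D, K, and N: effort 5 + 12 + 7 + 6 = 30 ≤ 30, user value 3 + 4 + 2 + 9 = 18.
No other feasible combination does better.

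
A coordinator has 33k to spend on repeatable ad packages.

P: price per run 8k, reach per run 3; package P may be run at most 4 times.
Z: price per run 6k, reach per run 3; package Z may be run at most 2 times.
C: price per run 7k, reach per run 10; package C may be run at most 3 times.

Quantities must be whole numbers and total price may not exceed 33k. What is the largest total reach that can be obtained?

36

This is a bounded integer knapsack.
2×Z and 3×C: price 33 ≤ 33, reach 2·3 + 3·10 = 36.
1×Z and 3×C: price 27 ≤ 33, reach 1·3 + 3·10 = 33.
Best is 36.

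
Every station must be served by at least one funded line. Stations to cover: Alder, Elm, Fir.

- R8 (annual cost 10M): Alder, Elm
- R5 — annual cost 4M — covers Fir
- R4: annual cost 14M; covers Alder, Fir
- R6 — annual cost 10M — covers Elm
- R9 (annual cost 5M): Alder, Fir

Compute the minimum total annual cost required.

This is a weighted set-cover instance.
The greedy cost-per-new-station heuristic would pick R9 and R8 for 15, but a cheaper cover exists.
Choose R8 and R5: together they cover Alder, Elm, Fir — every station.
Total annual cost: 10 + 4 = 14.
No cover costs less than 14.

14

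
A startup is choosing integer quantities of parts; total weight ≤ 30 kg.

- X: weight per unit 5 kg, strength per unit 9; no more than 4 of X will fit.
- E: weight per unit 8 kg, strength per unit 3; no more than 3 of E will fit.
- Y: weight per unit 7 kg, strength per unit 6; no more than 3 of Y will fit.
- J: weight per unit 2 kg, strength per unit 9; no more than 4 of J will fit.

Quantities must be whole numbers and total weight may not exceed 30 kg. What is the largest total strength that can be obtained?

J has the best ratio (9/2); taking only J gives at most 4×9 = 36 (stopped by the supply cap of 4).
Mixing does better — 4×X and 4×J: weight 28 ≤ 30, strength 4·9 + 4·9 = 72.

72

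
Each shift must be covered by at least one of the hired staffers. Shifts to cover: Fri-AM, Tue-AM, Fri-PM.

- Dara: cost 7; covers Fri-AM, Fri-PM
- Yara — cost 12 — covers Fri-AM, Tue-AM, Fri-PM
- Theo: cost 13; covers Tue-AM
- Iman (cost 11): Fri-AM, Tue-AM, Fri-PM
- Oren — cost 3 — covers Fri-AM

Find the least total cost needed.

The greedy cost-per-new-shift heuristic would pick Oren and Iman for 14, but a cheaper cover exists.
Iman alone covers Fri-AM, Tue-AM, Fri-PM — every shift.
Total cost: 11.
No cover costs less than 11.

11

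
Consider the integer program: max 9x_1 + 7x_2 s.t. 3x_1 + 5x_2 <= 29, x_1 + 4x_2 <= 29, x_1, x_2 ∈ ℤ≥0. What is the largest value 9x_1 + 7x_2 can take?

81

(x_1,x_2)=(9,0) is feasible, giving 81.
(x_1,x_2)=(8,1) is feasible, giving 79.
No feasible integer point exceeds 81.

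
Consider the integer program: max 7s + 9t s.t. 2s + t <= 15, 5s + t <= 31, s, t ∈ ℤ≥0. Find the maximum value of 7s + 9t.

135

(s,t)=(0,15): 2·0+1·15=15≤15, 5·0+1·15=15≤31, objective 135.
(s,t)=(0,14): 2·0+1·14=14≤15, 5·0+1·14=14≤31, objective 126.
Maximum is 135 at (s,t)=(0,15).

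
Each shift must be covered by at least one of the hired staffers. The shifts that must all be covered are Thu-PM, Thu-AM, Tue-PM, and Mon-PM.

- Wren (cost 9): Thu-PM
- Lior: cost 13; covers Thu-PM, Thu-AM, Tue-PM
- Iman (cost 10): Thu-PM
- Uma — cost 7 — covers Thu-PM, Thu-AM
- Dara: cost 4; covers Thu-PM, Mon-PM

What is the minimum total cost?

Choose Lior and Dara: together they cover Thu-PM, Thu-AM, Tue-PM, Mon-PM — every shift.
Total cost: 13 + 4 = 17.
No cover costs less than 17.

17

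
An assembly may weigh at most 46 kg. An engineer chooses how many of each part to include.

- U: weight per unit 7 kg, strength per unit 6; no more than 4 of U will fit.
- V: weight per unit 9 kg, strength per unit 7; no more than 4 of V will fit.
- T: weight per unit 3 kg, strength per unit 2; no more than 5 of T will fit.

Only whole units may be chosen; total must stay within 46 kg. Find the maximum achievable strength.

38

4×U and 2×V: weight 46 ≤ 46, strength 4·6 + 2·7 = 38.
4×U, 1×V, and 3×T: weight 46 ≤ 46, strength 4·6 + 1·7 + 3·2 = 37.
Best is 38.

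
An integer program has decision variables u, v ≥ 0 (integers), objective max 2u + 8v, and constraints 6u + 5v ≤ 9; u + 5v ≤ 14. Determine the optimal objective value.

Relaxing integrality, the LP optimum is 14.40 at (u,v) = (0, 1.8), which is not an integer point.
(u,v)=(0,1) is feasible, giving 8.
(u,v)=(1,0) is feasible, giving 2.
The best lattice point is (0,1), giving 8.

8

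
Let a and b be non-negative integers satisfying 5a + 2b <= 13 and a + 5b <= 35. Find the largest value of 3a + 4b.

24

Relaxing integrality, the LP optimum is 26.00 at (a,b) = (0, 6.5), which is not an integer point.
(a,b)=(0,6): 5·0+2·6=12≤13, 1·0+5·6=30≤35, objective 24.
(a,b)=(0,5): 5·0+2·5=10≤13, 1·0+5·5=25≤35, objective 20.
Maximum is 24 at (a,b)=(0,6).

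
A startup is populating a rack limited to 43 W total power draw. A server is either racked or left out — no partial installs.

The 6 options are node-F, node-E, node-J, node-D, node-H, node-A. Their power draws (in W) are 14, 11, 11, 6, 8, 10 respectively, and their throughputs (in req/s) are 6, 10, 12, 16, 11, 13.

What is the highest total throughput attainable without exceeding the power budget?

node-E + node-J + node-D + node-A: power draw 11 + 11 + 6 + 10 = 38 ≤ 43, throughput 10 + 12 + 16 + 13 = 51.
node-J + node-D + node-H + node-A: power draw 11 + 6 + 8 + 10 = 35 ≤ 43, throughput 12 + 16 + 11 + 13 = 52.
Best is node-J, node-D, node-H, and node-A with total throughput 52.

52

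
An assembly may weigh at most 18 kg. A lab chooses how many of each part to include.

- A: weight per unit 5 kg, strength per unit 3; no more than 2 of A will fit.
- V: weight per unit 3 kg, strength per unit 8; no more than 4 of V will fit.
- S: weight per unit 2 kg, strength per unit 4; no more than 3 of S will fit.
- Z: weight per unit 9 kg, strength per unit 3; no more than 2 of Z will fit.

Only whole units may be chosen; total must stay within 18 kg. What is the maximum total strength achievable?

44

This is a bounded integer knapsack.
Take 4×V and 3×S: weight 18 ≤ 18, strength 4·8 + 3·4 = 44.
V has the best ratio (8/3) and is taken to its limit of 4; remaining capacity is filled optimally with the others.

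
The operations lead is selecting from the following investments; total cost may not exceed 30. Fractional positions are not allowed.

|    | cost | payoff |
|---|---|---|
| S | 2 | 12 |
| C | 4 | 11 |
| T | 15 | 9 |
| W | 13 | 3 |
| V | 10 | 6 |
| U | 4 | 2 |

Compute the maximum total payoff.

34

S + C + T + U: cost 2 + 4 + 15 + 4 = 25 ≤ 30, payoff 12 + 11 + 9 + 2 = 34.
S + C + W + V: cost 2 + 4 + 13 + 10 = 29 ≤ 30, payoff 12 + 11 + 3 + 6 = 32.
S + C + T: cost 2 + 4 + 15 = 21 ≤ 30, payoff 12 + 11 + 9 = 32.
Best is S, C, T, and U with total payoff 34.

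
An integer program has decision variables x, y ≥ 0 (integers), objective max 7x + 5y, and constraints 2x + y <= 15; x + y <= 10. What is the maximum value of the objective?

60

(x,y)=(5,5): 2·5+1·5=15≤15, 1·5+1·5=10≤10, objective 60.
(x,y)=(4,6): 2·4+1·6=14≤15, 1·4+1·6=10≤10, objective 58.
(x,y)=(5,4): 2·5+1·4=14≤15, 1·5+1·4=9≤10, objective 55.
The best lattice point is (5,5), giving 60.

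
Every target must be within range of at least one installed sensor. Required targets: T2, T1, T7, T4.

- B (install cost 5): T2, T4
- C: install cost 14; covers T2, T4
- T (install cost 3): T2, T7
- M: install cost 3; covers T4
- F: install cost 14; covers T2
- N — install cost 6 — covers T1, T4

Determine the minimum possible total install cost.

The greedy cost-per-new-target heuristic would pick T, M, and N for 12, but a cheaper cover exists.
Choose T and N: together they cover T2, T1, T7, T4 — every target.
Total install cost: 3 + 6 = 9.
No cover costs less than 9.

9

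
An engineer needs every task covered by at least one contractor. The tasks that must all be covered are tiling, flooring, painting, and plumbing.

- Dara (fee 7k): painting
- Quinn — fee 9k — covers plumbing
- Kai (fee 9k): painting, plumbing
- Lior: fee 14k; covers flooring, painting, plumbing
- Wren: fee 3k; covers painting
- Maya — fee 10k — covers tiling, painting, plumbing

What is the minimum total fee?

This is a weighted set-cover instance.
The greedy cost-per-new-task heuristic would pick Wren, Maya, and Lior for 27, but a cheaper cover exists.
Choose Lior and Maya: together they cover tiling, flooring, painting, plumbing — every task.
Total fee: 14 + 10 = 24.
No cover costs less than 24.

24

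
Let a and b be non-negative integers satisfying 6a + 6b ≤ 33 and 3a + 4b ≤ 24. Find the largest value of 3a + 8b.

(a,b)=(0,5): 6·0+6·5=30≤33, 3·0+4·5=20≤24, objective 40.
(a,b)=(1,4): 6·1+6·4=30≤33, 3·1+4·4=19≤24, objective 35.
(a,b)=(0,4): 6·0+6·4=24≤33, 3·0+4·4=16≤24, objective 32.
No feasible integer point exceeds 40.

40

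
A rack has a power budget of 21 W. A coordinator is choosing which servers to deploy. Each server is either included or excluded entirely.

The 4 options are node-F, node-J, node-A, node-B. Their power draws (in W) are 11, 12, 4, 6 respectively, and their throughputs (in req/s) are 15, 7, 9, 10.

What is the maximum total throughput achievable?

34

node-F + node-A: power draw 11 + 4 = 15 ≤ 21, throughput 15 + 9 = 24.
node-F + node-B: power draw 11 + 6 = 17 ≤ 21, throughput 15 + 10 = 25.
node-F + node-A + node-B: power draw 11 + 4 + 6 = 21 ≤ 21, throughput 15 + 9 + 10 = 34.
Best is node-F, node-A, and node-B with total throughput 34.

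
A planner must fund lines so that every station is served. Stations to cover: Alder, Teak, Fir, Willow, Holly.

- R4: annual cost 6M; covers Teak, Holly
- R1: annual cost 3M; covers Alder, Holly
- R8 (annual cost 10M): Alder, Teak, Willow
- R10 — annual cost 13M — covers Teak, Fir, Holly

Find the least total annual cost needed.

The greedy cost-per-new-station heuristic would pick R1, R8, and R10 for 26, but a cheaper cover exists.
Choose R8 and R10: together they cover Alder, Teak, Fir, Willow, Holly — every station.
Total annual cost: 10 + 13 = 23.
No cover costs less than 23.

23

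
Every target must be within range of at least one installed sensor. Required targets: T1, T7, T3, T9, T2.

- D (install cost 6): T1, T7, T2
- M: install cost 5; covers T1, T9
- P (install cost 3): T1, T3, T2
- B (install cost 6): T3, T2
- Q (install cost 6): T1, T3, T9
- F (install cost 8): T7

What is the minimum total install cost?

The greedy cost-per-new-target heuristic would pick P, M, and D for 14, but a cheaper cover exists.
Choose D and Q: together they cover T1, T7, T3, T9, T2 — every target.
Total install cost: 6 + 6 = 12.
No cover costs less than 12.

12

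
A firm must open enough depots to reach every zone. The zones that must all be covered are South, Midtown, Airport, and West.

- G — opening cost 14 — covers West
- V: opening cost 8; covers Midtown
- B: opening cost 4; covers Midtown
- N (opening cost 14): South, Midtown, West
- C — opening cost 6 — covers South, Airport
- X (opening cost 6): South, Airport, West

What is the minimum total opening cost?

Choose B and X: together they cover South, Midtown, Airport, West — every zone.
Total opening cost: 4 + 6 = 10.
No cover costs less than 10.

10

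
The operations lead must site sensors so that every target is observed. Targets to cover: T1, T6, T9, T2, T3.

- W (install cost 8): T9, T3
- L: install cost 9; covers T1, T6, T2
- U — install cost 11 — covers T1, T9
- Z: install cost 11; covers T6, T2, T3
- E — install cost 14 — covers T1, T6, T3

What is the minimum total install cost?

17

This is an integer covering problem.
Choose W and L: together they cover T1, T6, T9, T2, T3 — every target.
Total install cost: 8 + 9 = 17.
No cover costs less than 17.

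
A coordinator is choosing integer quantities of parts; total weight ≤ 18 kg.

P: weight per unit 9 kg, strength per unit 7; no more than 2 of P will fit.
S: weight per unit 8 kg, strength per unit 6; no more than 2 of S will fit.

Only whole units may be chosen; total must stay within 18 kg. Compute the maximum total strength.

Take 2×P: weight 18 ≤ 18, strength 2·7 = 14.
P has the best ratio (7/9) and is taken to its limit of 2; remaining capacity is filled optimally with the others.

14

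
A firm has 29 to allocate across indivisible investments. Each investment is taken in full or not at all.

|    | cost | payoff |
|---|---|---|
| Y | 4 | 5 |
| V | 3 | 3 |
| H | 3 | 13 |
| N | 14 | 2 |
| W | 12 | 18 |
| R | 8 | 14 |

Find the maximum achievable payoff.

50

Take Y, H, W, and R: cost 4 + 3 + 12 + 8 = 27 ≤ 29, payoff 5 + 13 + 18 + 14 = 50.
No other feasible combination does better.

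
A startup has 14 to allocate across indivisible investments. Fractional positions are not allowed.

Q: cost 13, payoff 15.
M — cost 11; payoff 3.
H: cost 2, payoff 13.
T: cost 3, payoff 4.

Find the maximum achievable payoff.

Treat it as a binary knapsack problem.
Allowing fractional choices, the relaxed optimum would be about 27.4, but investments are indivisible.
M + H: cost 11 + 2 = 13 ≤ 14, payoff 3 + 13 = 16.
H + T: cost 2 + 3 = 5 ≤ 14, payoff 13 + 4 = 17.
Q: cost 13 ≤ 14, payoff 15.
Best is H and T with total payoff 17.

17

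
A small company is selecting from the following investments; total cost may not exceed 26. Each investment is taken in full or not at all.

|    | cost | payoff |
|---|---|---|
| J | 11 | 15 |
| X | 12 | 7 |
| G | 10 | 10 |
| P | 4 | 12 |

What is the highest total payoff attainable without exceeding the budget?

37

This is an integer program with binary decision variables.
Allowing fractional choices, the relaxed optimum would be about 37.6, but investments are indivisible.
X + G + P: cost 12 + 10 + 4 = 26 ≤ 26, payoff 7 + 10 + 12 = 29.
J + P: cost 11 + 4 = 15 ≤ 26, payoff 15 + 12 = 27.
J + G + P: cost 11 + 10 + 4 = 25 ≤ 26, payoff 15 + 10 + 12 = 37.
Best is J, G, and P with total payoff 37.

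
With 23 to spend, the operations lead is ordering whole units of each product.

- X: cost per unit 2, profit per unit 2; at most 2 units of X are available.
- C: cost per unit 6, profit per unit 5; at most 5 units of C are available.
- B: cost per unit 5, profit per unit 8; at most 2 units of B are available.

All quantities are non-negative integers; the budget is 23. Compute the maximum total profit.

26

This is a bounded integer knapsack.
B has the best ratio (8/5); taking only B gives at most 2×8 = 16 (stopped by the supply cap of 2).
Mixing does better — 2×C and 2×B: cost 22 ≤ 23, profit 2·5 + 2·8 = 26.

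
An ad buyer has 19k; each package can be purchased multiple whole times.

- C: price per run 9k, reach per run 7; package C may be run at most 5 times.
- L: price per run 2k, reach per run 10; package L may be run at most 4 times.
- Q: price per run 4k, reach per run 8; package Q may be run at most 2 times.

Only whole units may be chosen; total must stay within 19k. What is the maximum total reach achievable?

56

Take 4×L and 2×Q: price 16 ≤ 19, reach 4·10 + 2·8 = 56.
L has the best ratio (10/2) and is taken to its limit of 4; remaining capacity is filled optimally with the others.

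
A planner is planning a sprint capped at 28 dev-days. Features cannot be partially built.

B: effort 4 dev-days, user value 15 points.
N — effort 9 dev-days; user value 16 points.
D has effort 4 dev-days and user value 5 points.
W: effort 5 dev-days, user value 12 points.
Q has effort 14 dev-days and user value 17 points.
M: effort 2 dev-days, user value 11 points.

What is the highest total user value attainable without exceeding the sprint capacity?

Allowing fractional choices, the relaxed optimum would be about 63.9, but features are indivisible.
B + W + Q + M: effort 4 + 5 + 14 + 2 = 25 ≤ 28, user value 15 + 12 + 17 + 11 = 55.
B + N + D + W + M: effort 4 + 9 + 4 + 5 + 2 = 24 ≤ 28, user value 15 + 16 + 5 + 12 + 11 = 59.
B + N + W + M: effort 4 + 9 + 5 + 2 = 20 ≤ 28, user value 15 + 16 + 12 + 11 = 54.
Best is B, N, D, W, and M with total user value 59.

59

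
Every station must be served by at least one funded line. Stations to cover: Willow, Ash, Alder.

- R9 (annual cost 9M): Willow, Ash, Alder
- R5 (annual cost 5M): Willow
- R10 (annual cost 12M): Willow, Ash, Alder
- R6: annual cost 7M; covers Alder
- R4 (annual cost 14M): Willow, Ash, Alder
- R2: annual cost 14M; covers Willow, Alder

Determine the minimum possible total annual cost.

R9 alone covers Willow, Ash, Alder — every station.
Total annual cost: 9.
No cover costs less than 9.

9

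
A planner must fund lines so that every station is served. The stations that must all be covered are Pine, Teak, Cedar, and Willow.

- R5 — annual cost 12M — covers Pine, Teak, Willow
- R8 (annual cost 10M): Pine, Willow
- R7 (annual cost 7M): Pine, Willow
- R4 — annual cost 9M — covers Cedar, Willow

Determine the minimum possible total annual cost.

21

The greedy cost-per-new-station heuristic would pick R7, R4, and R5 for 28, but a cheaper cover exists.
Choose R5 and R4: together they cover Pine, Teak, Cedar, Willow — every station.
Total annual cost: 12 + 9 = 21.
No cover costs less than 21.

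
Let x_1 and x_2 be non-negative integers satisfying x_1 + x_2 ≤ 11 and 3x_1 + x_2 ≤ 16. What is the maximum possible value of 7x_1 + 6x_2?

(x_1,x_2)=(2,9): 1·2+1·9=11≤11, 3·2+1·9=15≤16, objective 68.
(x_1,x_2)=(1,10): 1·1+1·10=11≤11, 3·1+1·10=13≤16, objective 67.
(x_1,x_2)=(3,7): 1·3+1·7=10≤11, 3·3+1·7=16≤16, objective 63.
No feasible integer point exceeds 68.

68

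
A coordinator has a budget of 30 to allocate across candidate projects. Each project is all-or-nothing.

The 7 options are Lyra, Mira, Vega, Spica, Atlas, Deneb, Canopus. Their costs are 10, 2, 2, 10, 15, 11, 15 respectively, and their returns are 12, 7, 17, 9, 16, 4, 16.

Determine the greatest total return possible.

52

Take Lyra, Mira, Vega, and Atlas: cost 10 + 2 + 2 + 15 = 29 ≤ 30, return 12 + 7 + 17 + 16 = 52.
No feasible combination exceeds this.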